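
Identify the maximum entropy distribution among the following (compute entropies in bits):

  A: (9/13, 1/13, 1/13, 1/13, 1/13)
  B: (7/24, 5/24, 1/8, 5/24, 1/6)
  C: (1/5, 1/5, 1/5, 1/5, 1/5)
C

For a discrete distribution over n outcomes, entropy is maximized by the uniform distribution.

Computing entropies:
H(A) = 1.5059 bits
H(B) = 2.2672 bits
H(C) = 2.3219 bits

The uniform distribution (where all probabilities equal 1/5) achieves the maximum entropy of log_2(5) = 2.3219 bits.

Distribution C has the highest entropy.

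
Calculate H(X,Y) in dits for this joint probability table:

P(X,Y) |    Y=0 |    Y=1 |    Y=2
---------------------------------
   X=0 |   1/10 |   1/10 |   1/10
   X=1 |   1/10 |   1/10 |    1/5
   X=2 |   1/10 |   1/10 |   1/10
0.9398 dits

Joint entropy is H(X,Y) = -Σ_{x,y} p(x,y) log p(x,y).

Summing over all non-zero entries:
H(X,Y) = -[1/10·log_10(1/10) + 1/10·log_10(1/10) + 1/10·log_10(1/10) + 1/10·log_10(1/10) + 1/10·log_10(1/10) + 1/5·log_10(1/5) + 1/10·log_10(1/10) + 1/10·log_10(1/10) + 1/10·log_10(1/10)]
H(X,Y) = 0.9398 dits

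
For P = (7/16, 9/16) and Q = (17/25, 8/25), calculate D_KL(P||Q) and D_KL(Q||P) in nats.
D_KL(P||Q) = 0.1243, D_KL(Q||P) = 0.1194

KL divergence is not symmetric: D_KL(P||Q) ≠ D_KL(Q||P) in general.

D_KL(P||Q) = 0.1243 nats
D_KL(Q||P) = 0.1194 nats

No, they are not equal!

This asymmetry is why KL divergence is not a true distance metric.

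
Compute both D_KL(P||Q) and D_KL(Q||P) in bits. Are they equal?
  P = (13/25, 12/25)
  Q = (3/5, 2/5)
D_KL(P||Q) = 0.0189, D_KL(Q||P) = 0.0187

KL divergence is not symmetric: D_KL(P||Q) ≠ D_KL(Q||P) in general.

D_KL(P||Q) = 0.0189 bits
D_KL(Q||P) = 0.0187 bits

No, they are not equal!

This asymmetry is why KL divergence is not a true distance metric.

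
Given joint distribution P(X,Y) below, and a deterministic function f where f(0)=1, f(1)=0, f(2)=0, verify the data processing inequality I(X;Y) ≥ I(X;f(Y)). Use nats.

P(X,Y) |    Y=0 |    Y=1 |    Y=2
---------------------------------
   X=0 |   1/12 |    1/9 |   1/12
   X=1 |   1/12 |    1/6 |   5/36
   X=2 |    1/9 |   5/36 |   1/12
I(X;Y) = 0.0086, I(X;f(Y)) = 0.0069, inequality holds: 0.0086 ≥ 0.0069

Data Processing Inequality: For any Markov chain X → Y → Z, we have I(X;Y) ≥ I(X;Z).

Here Z = f(Y) is a deterministic function of Y, forming X → Y → Z.

Original I(X;Y) = 0.0086 nats

After applying f:
P(X,Z) where Z=f(Y):
- P(X,Z=0) = P(X,Y=1) + P(X,Y=2)
- P(X,Z=1) = P(X,Y=0)

I(X;Z) = I(X;f(Y)) = 0.0069 nats

Verification: 0.0086 ≥ 0.0069 ✓

Information cannot be created by processing; the function f can only lose information about X.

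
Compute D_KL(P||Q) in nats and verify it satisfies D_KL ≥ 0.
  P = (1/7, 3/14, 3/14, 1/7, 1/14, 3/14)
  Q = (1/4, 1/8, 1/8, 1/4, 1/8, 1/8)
0.1466 nats

KL divergence satisfies the Gibbs inequality: D_KL(P||Q) ≥ 0 for all distributions P, Q.

D_KL(P||Q) = Σ p(x) log(p(x)/q(x))
Term by term:
  x=0: 1/7 × log_e[(1/7)/(1/4)] = -0.0799
  x=1: 3/14 × log_e[(3/14)/(1/8)] = 0.1155
  x=2: 3/14 × log_e[(3/14)/(1/8)] = 0.1155
  x=3: 1/7 × log_e[(1/7)/(1/4)] = -0.0799
  x=4: 1/14 × log_e[(1/14)/(1/8)] = -0.0400
  x=5: 3/14 × log_e[(3/14)/(1/8)] = 0.1155
D_KL(P||Q) = 0.1466 nats

D_KL(P||Q) = 0.1466 ≥ 0 ✓

This non-negativity is a fundamental property: relative entropy cannot be negative because it measures how different Q is from P.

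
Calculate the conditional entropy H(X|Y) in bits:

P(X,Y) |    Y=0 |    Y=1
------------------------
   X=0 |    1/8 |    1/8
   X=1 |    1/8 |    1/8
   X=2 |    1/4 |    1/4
1.5000 bits

Using the chain rule: H(X|Y) = H(X,Y) - H(Y)

First, compute H(X,Y) = 2.5000 bits

Marginal P(Y) = (1/2, 1/2)
H(Y) = 1.0000 bits

H(X|Y) = H(X,Y) - H(Y) = 2.5000 - 1.0000 = 1.5000 bits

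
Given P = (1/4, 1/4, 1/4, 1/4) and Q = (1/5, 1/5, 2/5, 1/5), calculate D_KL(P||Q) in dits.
0.0217 dits

KL divergence: D_KL(P||Q) = Σ p(x) log(p(x)/q(x))

Computing term by term:
  x=0: 1/4 × log_10[(1/4)/(1/5)] = 1/4 × 0.0969 = 0.0242
  x=1: 1/4 × log_10[(1/4)/(1/5)] = 1/4 × 0.0969 = 0.0242
  x=2: 1/4 × log_10[(1/4)/(2/5)] = 1/4 × -0.2041 = -0.0510
  x=3: 1/4 × log_10[(1/4)/(1/5)] = 1/4 × 0.0969 = 0.0242

D_KL(P||Q) = 0.0217 dits

Note: KL divergence is always non-negative and equals 0 iff P = Q.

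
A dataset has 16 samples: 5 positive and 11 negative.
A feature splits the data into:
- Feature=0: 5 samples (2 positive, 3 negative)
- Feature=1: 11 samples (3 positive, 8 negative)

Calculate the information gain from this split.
0.0114 bits

Information Gain = H(Y) - H(Y|Feature)

Before split:
P(positive) = 5/16 = 0.3125
H(Y) = 0.8960 bits

After split:
Feature=0: H = 0.9710 bits (weight = 5/16)
Feature=1: H = 0.8454 bits (weight = 11/16)
H(Y|Feature) = (5/16)×0.9710 + (11/16)×0.8454 = 0.8846 bits

Information Gain = 0.8960 - 0.8846 = 0.0114 bits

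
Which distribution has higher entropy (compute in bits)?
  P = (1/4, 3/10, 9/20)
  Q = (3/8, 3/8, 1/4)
Q

Computing entropies in bits:
H(P) = 1.5395
H(Q) = 1.5613

Distribution Q has higher entropy.

Intuition: The distribution closer to uniform (more spread out) has higher entropy.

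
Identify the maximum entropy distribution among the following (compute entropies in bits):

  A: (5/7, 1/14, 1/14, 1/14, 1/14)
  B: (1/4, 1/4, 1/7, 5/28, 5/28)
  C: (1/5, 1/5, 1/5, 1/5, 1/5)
C

For a discrete distribution over n outcomes, entropy is maximized by the uniform distribution.

Computing entropies:
H(A) = 1.4345 bits
H(B) = 2.2887 bits
H(C) = 2.3219 bits

The uniform distribution (where all probabilities equal 1/5) achieves the maximum entropy of log_2(5) = 2.3219 bits.

Distribution C has the highest entropy.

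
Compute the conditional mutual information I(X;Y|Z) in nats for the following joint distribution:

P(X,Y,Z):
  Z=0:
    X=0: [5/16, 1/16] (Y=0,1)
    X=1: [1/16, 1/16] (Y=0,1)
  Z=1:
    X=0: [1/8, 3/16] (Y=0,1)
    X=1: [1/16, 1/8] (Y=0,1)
0.0267 nats

Conditional mutual information: I(X;Y|Z) = H(X|Z) + H(Y|Z) - H(X,Y|Z)

H(Z) = 0.6931
H(X,Z) = 1.3051 → H(X|Z) = 0.6119
H(Y,Z) = 1.3051 → H(Y|Z) = 0.6119
H(X,Y,Z) = 1.8904 → H(X,Y|Z) = 1.1972

I(X;Y|Z) = 0.6119 + 0.6119 - 1.1972 = 0.0267 nats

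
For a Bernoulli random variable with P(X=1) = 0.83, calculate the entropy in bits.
0.6577 bits

The binary entropy function is:
H(p) = -p log(p) - (1-p) log(1-p)

H(0.83) = -0.83 × log_2(0.83) - 0.17 × log_2(0.17)
H(0.83) = 0.6577 bits

Note: Binary entropy is maximized at p=0.5 (H=1 bit) and minimized at p=0 or p=1 (H=0).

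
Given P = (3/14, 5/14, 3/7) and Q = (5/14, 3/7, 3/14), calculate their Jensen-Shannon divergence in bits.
0.0416 bits

Jensen-Shannon divergence is:
JSD(P||Q) = 0.5 × D_KL(P||M) + 0.5 × D_KL(Q||M)
where M = 0.5 × (P + Q) is the mixture distribution.

M = 0.5 × (3/14, 5/14, 3/7) + 0.5 × (5/14, 3/7, 3/14) = (2/7, 11/28, 9/28)

D_KL(P||M) = 0.0398 bits
D_KL(Q||M) = 0.0434 bits

JSD(P||Q) = 0.5 × 0.0398 + 0.5 × 0.0434 = 0.0416 bits

Unlike KL divergence, JSD is symmetric and bounded: 0 ≤ JSD ≤ log(2).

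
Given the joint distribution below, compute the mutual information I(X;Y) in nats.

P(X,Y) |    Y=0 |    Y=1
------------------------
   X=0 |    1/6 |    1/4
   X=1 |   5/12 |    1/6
0.0498 nats

Mutual information: I(X;Y) = H(X) + H(Y) - H(X,Y)

Marginals:
P(X) = (5/12, 7/12), H(X) = 0.6792 nats
P(Y) = (7/12, 5/12), H(Y) = 0.6792 nats

Joint entropy: H(X,Y) = 1.3086 nats

I(X;Y) = 0.6792 + 0.6792 - 1.3086 = 0.0498 nats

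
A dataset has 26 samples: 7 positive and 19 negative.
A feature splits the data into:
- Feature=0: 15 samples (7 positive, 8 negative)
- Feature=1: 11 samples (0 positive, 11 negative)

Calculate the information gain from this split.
0.2653 bits

Information Gain = H(Y) - H(Y|Feature)

Before split:
P(positive) = 7/26 = 0.2692
H(Y) = 0.8404 bits

After split:
Feature=0: H = 0.9968 bits (weight = 15/26)
Feature=1: H = 0.0000 bits (weight = 11/26)
H(Y|Feature) = (15/26)×0.9968 + (11/26)×0.0000 = 0.5751 bits

Information Gain = 0.8404 - 0.5751 = 0.2653 bits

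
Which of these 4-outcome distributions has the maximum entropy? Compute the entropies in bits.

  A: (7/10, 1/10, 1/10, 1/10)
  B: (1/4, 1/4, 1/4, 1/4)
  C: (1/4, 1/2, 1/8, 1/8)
B

For a discrete distribution over n outcomes, entropy is maximized by the uniform distribution.

Computing entropies:
H(A) = 1.3568 bits
H(B) = 2.0000 bits
H(C) = 1.7500 bits

The uniform distribution (where all probabilities equal 1/4) achieves the maximum entropy of log_2(4) = 2.0000 bits.

Distribution B has the highest entropy.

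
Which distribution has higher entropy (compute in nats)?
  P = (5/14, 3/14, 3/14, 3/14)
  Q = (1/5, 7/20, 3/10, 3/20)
P

Computing entropies in nats:
H(P) = 1.3580
H(Q) = 1.3351

Distribution P has higher entropy.

Intuition: The distribution closer to uniform (more spread out) has higher entropy.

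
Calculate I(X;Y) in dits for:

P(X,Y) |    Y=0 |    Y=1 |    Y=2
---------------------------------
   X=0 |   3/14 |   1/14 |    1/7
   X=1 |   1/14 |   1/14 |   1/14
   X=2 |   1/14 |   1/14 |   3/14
0.0229 dits

Mutual information: I(X;Y) = H(X) + H(Y) - H(X,Y)

Marginals:
P(X) = (3/7, 3/14, 5/14), H(X) = 0.4608 dits
P(Y) = (5/14, 3/14, 3/7), H(Y) = 0.4608 dits

Joint entropy: H(X,Y) = 0.8986 dits

I(X;Y) = 0.4608 + 0.4608 - 0.8986 = 0.0229 dits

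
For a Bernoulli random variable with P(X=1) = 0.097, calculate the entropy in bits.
0.4594 bits

The binary entropy function is:
H(p) = -p log(p) - (1-p) log(1-p)

H(0.097) = -0.097 × log_2(0.097) - 0.903 × log_2(0.903)
H(0.097) = 0.4594 bits

Note: Binary entropy is maximized at p=0.5 (H=1 bit) and minimized at p=0 or p=1 (H=0).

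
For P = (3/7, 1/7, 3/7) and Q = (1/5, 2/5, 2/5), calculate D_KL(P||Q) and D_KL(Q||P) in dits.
D_KL(P||Q) = 0.0908, D_KL(Q||P) = 0.1007

KL divergence is not symmetric: D_KL(P||Q) ≠ D_KL(Q||P) in general.

D_KL(P||Q) = 0.0908 dits
D_KL(Q||P) = 0.1007 dits

No, they are not equal!

This asymmetry is why KL divergence is not a true distance metric.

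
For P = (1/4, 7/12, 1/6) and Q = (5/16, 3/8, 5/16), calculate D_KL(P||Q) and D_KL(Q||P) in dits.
D_KL(P||Q) = 0.0422, D_KL(Q||P) = 0.0436

KL divergence is not symmetric: D_KL(P||Q) ≠ D_KL(Q||P) in general.

D_KL(P||Q) = 0.0422 dits
D_KL(Q||P) = 0.0436 dits

No, they are not equal!

This asymmetry is why KL divergence is not a true distance metric.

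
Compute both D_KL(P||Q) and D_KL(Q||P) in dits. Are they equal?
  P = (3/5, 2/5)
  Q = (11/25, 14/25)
D_KL(P||Q) = 0.0224, D_KL(Q||P) = 0.0226

KL divergence is not symmetric: D_KL(P||Q) ≠ D_KL(Q||P) in general.

D_KL(P||Q) = 0.0224 dits
D_KL(Q||P) = 0.0226 dits

No, they are not equal!

This asymmetry is why KL divergence is not a true distance metric.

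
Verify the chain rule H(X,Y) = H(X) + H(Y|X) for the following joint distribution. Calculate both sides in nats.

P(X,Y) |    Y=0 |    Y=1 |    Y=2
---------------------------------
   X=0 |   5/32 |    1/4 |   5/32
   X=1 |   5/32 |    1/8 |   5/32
H(X,Y) = 1.7667, H(X) = 0.6853, H(Y|X) = 1.0814 (all in nats)

Chain rule: H(X,Y) = H(X) + H(Y|X)

Left side — joint entropy directly:
H(X,Y) = -Σ p(x,y) log p(x,y) = 1.7667 nats

Right side — compute H(Y|X) from the conditional distributions:
P(X) = (9/16, 7/16), so H(X) = 0.6853 nats
H(Y|X) = Σ_x P(X=x) · H(Y|X=x):
  P(Y|X=0) = (5/18, 4/9, 5/18), H(Y|X=0) = 1.0720, weight P(X=0) = 9/16
  P(Y|X=1) = (5/14, 2/7, 5/14), H(Y|X=1) = 1.0934, weight P(X=1) = 7/16
H(Y|X) = 1.0814 nats

H(X) + H(Y|X) = 0.6853 + 1.0814 = 1.7667 nats

Both sides equal 1.7667 nats. ✓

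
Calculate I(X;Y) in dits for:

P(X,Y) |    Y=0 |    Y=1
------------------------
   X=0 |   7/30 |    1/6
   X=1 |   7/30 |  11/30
0.0079 dits

Mutual information: I(X;Y) = H(X) + H(Y) - H(X,Y)

Marginals:
P(X) = (2/5, 3/5), H(X) = 0.2923 dits
P(Y) = (7/15, 8/15), H(Y) = 0.3001 dits

Joint entropy: H(X,Y) = 0.5844 dits

I(X;Y) = 0.2923 + 0.3001 - 0.5844 = 0.0079 dits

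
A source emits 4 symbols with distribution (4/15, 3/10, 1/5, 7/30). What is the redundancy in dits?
0.0049 dits

Redundancy measures how far a source is from maximum entropy:
R = H_max - H(X)

Maximum entropy for 4 symbols: H_max = log_10(4) = 0.6021 dits
Actual entropy: H(X) = 0.5972 dits
Redundancy: R = 0.6021 - 0.5972 = 0.0049 dits

This redundancy represents potential for compression: the source could be compressed by 0.0049 dits per symbol.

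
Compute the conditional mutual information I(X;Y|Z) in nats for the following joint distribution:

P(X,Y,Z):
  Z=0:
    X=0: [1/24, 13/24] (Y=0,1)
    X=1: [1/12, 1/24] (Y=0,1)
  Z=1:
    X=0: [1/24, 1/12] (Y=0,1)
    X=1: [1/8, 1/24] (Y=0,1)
0.1263 nats

Conditional mutual information: I(X;Y|Z) = H(X|Z) + H(Y|Z) - H(X,Y|Z)

H(Z) = 0.6036
H(X,Z) = 1.1329 → H(X|Z) = 0.5293
H(Y,Z) = 1.1329 → H(Y|Z) = 0.5293
H(X,Y,Z) = 1.5359 → H(X,Y|Z) = 0.9322

I(X;Y|Z) = 0.5293 + 0.5293 - 0.9322 = 0.1263 nats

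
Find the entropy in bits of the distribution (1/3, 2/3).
0.9183 bits

Shannon entropy is H(X) = -Σ p(x) log p(x).

For P = (1/3, 2/3):
H = -1/3 × log_2(1/3) -2/3 × log_2(2/3)
H = 0.9183 bits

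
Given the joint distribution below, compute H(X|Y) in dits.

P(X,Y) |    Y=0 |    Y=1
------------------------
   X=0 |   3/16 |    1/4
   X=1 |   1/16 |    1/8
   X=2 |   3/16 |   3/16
0.4500 dits

Using the chain rule: H(X|Y) = H(X,Y) - H(Y)

First, compute H(X,Y) = 0.7476 dits

Marginal P(Y) = (7/16, 9/16)
H(Y) = 0.2976 dits

H(X|Y) = H(X,Y) - H(Y) = 0.7476 - 0.2976 = 0.4500 dits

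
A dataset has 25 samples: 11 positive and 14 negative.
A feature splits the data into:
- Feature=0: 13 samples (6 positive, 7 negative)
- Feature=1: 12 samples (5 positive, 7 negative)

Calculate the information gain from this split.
0.0015 bits

Information Gain = H(Y) - H(Y|Feature)

Before split:
P(positive) = 11/25 = 0.4400
H(Y) = 0.9896 bits

After split:
Feature=0: H = 0.9957 bits (weight = 13/25)
Feature=1: H = 0.9799 bits (weight = 12/25)
H(Y|Feature) = (13/25)×0.9957 + (12/25)×0.9799 = 0.9881 bits

Information Gain = 0.9896 - 0.9881 = 0.0015 bits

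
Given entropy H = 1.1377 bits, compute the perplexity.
2.2003

Perplexity is 2^H (or exp(H) for natural log).

H = 1.1377 bits
Perplexity = 2^1.1377 = 2.2003

Interpretation: The model's uncertainty is equivalent to choosing uniformly among 2.2 options.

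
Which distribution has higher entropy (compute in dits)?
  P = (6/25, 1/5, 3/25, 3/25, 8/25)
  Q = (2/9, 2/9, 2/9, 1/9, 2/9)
Q

Computing entropies in dits:
H(P) = 0.6679
H(Q) = 0.6867

Distribution Q has higher entropy.

Intuition: The distribution closer to uniform (more spread out) has higher entropy.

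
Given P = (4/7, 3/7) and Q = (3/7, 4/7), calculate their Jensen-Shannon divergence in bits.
0.0148 bits

Jensen-Shannon divergence is:
JSD(P||Q) = 0.5 × D_KL(P||M) + 0.5 × D_KL(Q||M)
where M = 0.5 × (P + Q) is the mixture distribution.

M = 0.5 × (4/7, 3/7) + 0.5 × (3/7, 4/7) = (1/2, 1/2)

D_KL(P||M) = 0.0148 bits
D_KL(Q||M) = 0.0148 bits

JSD(P||Q) = 0.5 × 0.0148 + 0.5 × 0.0148 = 0.0148 bits

Unlike KL divergence, JSD is symmetric and bounded: 0 ≤ JSD ≤ log(2).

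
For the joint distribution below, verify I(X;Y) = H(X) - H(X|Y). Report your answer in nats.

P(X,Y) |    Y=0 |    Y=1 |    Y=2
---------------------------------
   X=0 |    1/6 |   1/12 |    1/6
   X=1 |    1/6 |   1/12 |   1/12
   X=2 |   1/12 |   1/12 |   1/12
I(X;Y) = 0.0168 nats

Mutual information has multiple equivalent forms:
- I(X;Y) = H(X) - H(X|Y)
- I(X;Y) = H(Y) - H(Y|X)
- I(X;Y) = H(X) + H(Y) - H(X,Y)

Computing all quantities:
H(X) = 1.0776, H(Y) = 1.0776, H(X,Y) = 2.1383
H(X|Y) = 1.0608, H(Y|X) = 1.0608

Verification:
H(X) - H(X|Y) = 1.0776 - 1.0608 = 0.0168
H(Y) - H(Y|X) = 1.0776 - 1.0608 = 0.0168
H(X) + H(Y) - H(X,Y) = 1.0776 + 1.0776 - 2.1383 = 0.0168

All forms give I(X;Y) = 0.0168 nats. ✓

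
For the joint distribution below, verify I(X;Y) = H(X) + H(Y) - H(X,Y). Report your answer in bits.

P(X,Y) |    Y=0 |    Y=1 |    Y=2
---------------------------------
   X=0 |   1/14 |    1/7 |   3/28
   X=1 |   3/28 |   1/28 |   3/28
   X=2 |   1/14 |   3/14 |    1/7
I(X;Y) = 0.0806 bits

Mutual information has multiple equivalent forms:
- I(X;Y) = H(X) - H(X|Y)
- I(X;Y) = H(Y) - H(Y|X)
- I(X;Y) = H(X) + H(Y) - H(X,Y)

Computing all quantities:
H(X) = 1.5502, H(Y) = 1.5601, H(X,Y) = 3.0297
H(X|Y) = 1.4696, H(Y|X) = 1.4795

Verification:
H(X) - H(X|Y) = 1.5502 - 1.4696 = 0.0806
H(Y) - H(Y|X) = 1.5601 - 1.4795 = 0.0806
H(X) + H(Y) - H(X,Y) = 1.5502 + 1.5601 - 3.0297 = 0.0806

All forms give I(X;Y) = 0.0806 bits. ✓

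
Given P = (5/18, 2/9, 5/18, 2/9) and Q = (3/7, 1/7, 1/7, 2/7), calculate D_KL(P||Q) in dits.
0.0463 dits

KL divergence: D_KL(P||Q) = Σ p(x) log(p(x)/q(x))

Computing term by term:
  x=0: 5/18 × log_10[(5/18)/(3/7)] = 5/18 × -0.1883 = -0.0523
  x=1: 2/9 × log_10[(2/9)/(1/7)] = 2/9 × 0.1919 = 0.0426
  x=2: 5/18 × log_10[(5/18)/(1/7)] = 5/18 × 0.2888 = 0.0802
  x=3: 2/9 × log_10[(2/9)/(2/7)] = 2/9 × -0.1091 = -0.0243

D_KL(P||Q) = 0.0463 dits

Note: KL divergence is always non-negative and equals 0 iff P = Q.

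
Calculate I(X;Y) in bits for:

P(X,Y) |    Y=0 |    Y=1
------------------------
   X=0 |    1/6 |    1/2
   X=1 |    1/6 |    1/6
0.0441 bits

Mutual information: I(X;Y) = H(X) + H(Y) - H(X,Y)

Marginals:
P(X) = (2/3, 1/3), H(X) = 0.9183 bits
P(Y) = (1/3, 2/3), H(Y) = 0.9183 bits

Joint entropy: H(X,Y) = 1.7925 bits

I(X;Y) = 0.9183 + 0.9183 - 1.7925 = 0.0441 bits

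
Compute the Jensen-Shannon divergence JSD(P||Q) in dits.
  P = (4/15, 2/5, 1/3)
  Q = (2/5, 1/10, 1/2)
0.0275 dits

Jensen-Shannon divergence is:
JSD(P||Q) = 0.5 × D_KL(P||M) + 0.5 × D_KL(Q||M)
where M = 0.5 × (P + Q) is the mixture distribution.

M = 0.5 × (4/15, 2/5, 1/3) + 0.5 × (2/5, 1/10, 1/2) = (1/3, 1/4, 5/12)

D_KL(P||M) = 0.0235 dits
D_KL(Q||M) = 0.0315 dits

JSD(P||Q) = 0.5 × 0.0235 + 0.5 × 0.0315 = 0.0275 dits

Unlike KL divergence, JSD is symmetric and bounded: 0 ≤ JSD ≤ log(2).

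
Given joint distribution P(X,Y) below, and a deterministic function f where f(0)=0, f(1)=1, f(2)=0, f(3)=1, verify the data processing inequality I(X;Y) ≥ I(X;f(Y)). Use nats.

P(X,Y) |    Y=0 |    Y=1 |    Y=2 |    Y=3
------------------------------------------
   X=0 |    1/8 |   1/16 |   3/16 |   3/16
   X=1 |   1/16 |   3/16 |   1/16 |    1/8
I(X;Y) = 0.0745, I(X;f(Y)) = 0.0372, inequality holds: 0.0745 ≥ 0.0372

Data Processing Inequality: For any Markov chain X → Y → Z, we have I(X;Y) ≥ I(X;Z).

Here Z = f(Y) is a deterministic function of Y, forming X → Y → Z.

Original I(X;Y) = 0.0745 nats

After applying f:
P(X,Z) where Z=f(Y):
- P(X,Z=0) = P(X,Y=0) + P(X,Y=2)
- P(X,Z=1) = P(X,Y=1) + P(X,Y=3)

I(X;Z) = I(X;f(Y)) = 0.0372 nats

Verification: 0.0745 ≥ 0.0372 ✓

Information cannot be created by processing; the function f can only lose information about X.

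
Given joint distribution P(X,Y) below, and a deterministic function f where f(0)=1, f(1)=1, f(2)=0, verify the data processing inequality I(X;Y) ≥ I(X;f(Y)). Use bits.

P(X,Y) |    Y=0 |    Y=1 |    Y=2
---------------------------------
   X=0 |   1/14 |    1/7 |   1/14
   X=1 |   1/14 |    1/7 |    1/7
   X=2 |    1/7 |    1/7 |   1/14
I(X;Y) = 0.0410, I(X;f(Y)) = 0.0267, inequality holds: 0.0410 ≥ 0.0267

Data Processing Inequality: For any Markov chain X → Y → Z, we have I(X;Y) ≥ I(X;Z).

Here Z = f(Y) is a deterministic function of Y, forming X → Y → Z.

Original I(X;Y) = 0.0410 bits

After applying f:
P(X,Z) where Z=f(Y):
- P(X,Z=0) = P(X,Y=2)
- P(X,Z=1) = P(X,Y=0) + P(X,Y=1)

I(X;Z) = I(X;f(Y)) = 0.0267 bits

Verification: 0.0410 ≥ 0.0267 ✓

Information cannot be created by processing; the function f can only lose information about X.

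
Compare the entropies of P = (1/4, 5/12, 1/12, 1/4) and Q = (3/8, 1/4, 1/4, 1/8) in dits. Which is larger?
Q

Computing entropies in dits:
H(P) = 0.5494
H(Q) = 0.5737

Distribution Q has higher entropy.

Intuition: The distribution closer to uniform (more spread out) has higher entropy.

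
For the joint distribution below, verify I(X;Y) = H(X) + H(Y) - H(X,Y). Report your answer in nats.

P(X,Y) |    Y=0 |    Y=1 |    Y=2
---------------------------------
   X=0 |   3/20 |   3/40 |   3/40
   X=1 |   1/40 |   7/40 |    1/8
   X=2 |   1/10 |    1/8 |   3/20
I(X;Y) = 0.0795 nats

Mutual information has multiple equivalent forms:
- I(X;Y) = H(X) - H(X|Y)
- I(X;Y) = H(Y) - H(Y|X)
- I(X;Y) = H(X) + H(Y) - H(X,Y)

Computing all quantities:
H(X) = 1.0943, H(Y) = 1.0903, H(X,Y) = 2.1050
H(X|Y) = 1.0148, H(Y|X) = 1.0108

Verification:
H(X) - H(X|Y) = 1.0943 - 1.0148 = 0.0795
H(Y) - H(Y|X) = 1.0903 - 1.0108 = 0.0795
H(X) + H(Y) - H(X,Y) = 1.0943 + 1.0903 - 2.1050 = 0.0795

All forms give I(X;Y) = 0.0795 nats. ✓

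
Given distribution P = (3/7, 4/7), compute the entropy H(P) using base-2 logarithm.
0.9852 bits

Shannon entropy is H(X) = -Σ p(x) log p(x).

For P = (3/7, 4/7):
H = -3/7 × log_2(3/7) -4/7 × log_2(4/7)
H = 0.9852 bits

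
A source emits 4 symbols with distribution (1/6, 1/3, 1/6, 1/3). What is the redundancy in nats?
0.0566 nats

Redundancy measures how far a source is from maximum entropy:
R = H_max - H(X)

Maximum entropy for 4 symbols: H_max = log_e(4) = 1.3863 nats
Actual entropy: H(X) = 1.3297 nats
Redundancy: R = 1.3863 - 1.3297 = 0.0566 nats

This redundancy represents potential for compression: the source could be compressed by 0.0566 nats per symbol.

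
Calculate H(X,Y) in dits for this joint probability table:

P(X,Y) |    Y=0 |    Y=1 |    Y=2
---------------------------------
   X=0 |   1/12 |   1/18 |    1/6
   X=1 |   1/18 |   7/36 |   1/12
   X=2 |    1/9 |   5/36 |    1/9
0.9184 dits

Joint entropy is H(X,Y) = -Σ_{x,y} p(x,y) log p(x,y).

Summing over all non-zero entries:
H(X,Y) = -[1/12·log_10(1/12) + 1/18·log_10(1/18) + 1/6·log_10(1/6) + 1/18·log_10(1/18) + 7/36·log_10(7/36) + 1/12·log_10(1/12) + 1/9·log_10(1/9) + 5/36·log_10(5/36) + 1/9·log_10(1/9)]
H(X,Y) = 0.9184 dits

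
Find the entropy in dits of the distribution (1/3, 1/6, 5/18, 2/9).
0.5884 dits

Shannon entropy is H(X) = -Σ p(x) log p(x).

For P = (1/3, 1/6, 5/18, 2/9):
H = -1/3 × log_10(1/3) -1/6 × log_10(1/6) -5/18 × log_10(5/18) -2/9 × log_10(2/9)
H = 0.5884 dits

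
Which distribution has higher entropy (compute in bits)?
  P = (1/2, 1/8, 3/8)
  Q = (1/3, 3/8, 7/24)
Q

Computing entropies in bits:
H(P) = 1.4056
H(Q) = 1.5774

Distribution Q has higher entropy.

Intuition: The distribution closer to uniform (more spread out) has higher entropy.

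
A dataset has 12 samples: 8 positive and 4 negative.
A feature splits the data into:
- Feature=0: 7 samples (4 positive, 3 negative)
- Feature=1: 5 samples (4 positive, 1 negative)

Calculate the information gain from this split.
0.0428 bits

Information Gain = H(Y) - H(Y|Feature)

Before split:
P(positive) = 8/12 = 0.6667
H(Y) = 0.9183 bits

After split:
Feature=0: H = 0.9852 bits (weight = 7/12)
Feature=1: H = 0.7219 bits (weight = 5/12)
H(Y|Feature) = (7/12)×0.9852 + (5/12)×0.7219 = 0.8755 bits

Information Gain = 0.9183 - 0.8755 = 0.0428 bits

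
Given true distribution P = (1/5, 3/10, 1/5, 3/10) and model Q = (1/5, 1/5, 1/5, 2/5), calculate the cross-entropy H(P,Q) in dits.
0.6087 dits

Cross-entropy: H(P,Q) = -Σ p(x) log q(x)

Alternatively: H(P,Q) = H(P) + D_KL(P||Q)
H(P) = 0.5933 dits
D_KL(P||Q) = 0.0153 dits

H(P,Q) = 0.5933 + 0.0153 = 0.6087 dits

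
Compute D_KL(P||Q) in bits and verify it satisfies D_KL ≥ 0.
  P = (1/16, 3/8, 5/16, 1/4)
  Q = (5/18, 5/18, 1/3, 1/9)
0.2912 bits

KL divergence satisfies the Gibbs inequality: D_KL(P||Q) ≥ 0 for all distributions P, Q.

D_KL(P||Q) = Σ p(x) log(p(x)/q(x))
Term by term:
  x=0: 1/16 × log_2[(1/16)/(5/18)] = -0.1345
  x=1: 3/8 × log_2[(3/8)/(5/18)] = 0.1624
  x=2: 5/16 × log_2[(5/16)/(1/3)] = -0.0291
  x=3: 1/4 × log_2[(1/4)/(1/9)] = 0.2925
D_KL(P||Q) = 0.2912 bits

D_KL(P||Q) = 0.2912 ≥ 0 ✓

This non-negativity is a fundamental property: relative entropy cannot be negative because it measures how different Q is from P.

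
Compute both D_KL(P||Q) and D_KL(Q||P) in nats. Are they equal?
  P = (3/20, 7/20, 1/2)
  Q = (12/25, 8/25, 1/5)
D_KL(P||Q) = 0.3150, D_KL(Q||P) = 0.3464

KL divergence is not symmetric: D_KL(P||Q) ≠ D_KL(Q||P) in general.

D_KL(P||Q) = 0.3150 nats
D_KL(Q||P) = 0.3464 nats

No, they are not equal!

This asymmetry is why KL divergence is not a true distance metric.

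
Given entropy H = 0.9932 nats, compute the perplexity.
2.6999

Perplexity is e^H (or exp(H) for natural log).

H = 0.9932 nats
Perplexity = e^0.9932 = 2.6999

Interpretation: The model's uncertainty is equivalent to choosing uniformly among 2.7 options.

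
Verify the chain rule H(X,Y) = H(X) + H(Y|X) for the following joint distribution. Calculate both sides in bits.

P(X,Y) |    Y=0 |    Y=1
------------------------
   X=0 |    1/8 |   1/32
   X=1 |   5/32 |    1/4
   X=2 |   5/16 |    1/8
H(X,Y) = 2.3491, H(X) = 1.4682, H(Y|X) = 0.8809 (all in bits)

Chain rule: H(X,Y) = H(X) + H(Y|X)

Left side — joint entropy directly:
H(X,Y) = -Σ p(x,y) log p(x,y) = 2.3491 bits

Right side — compute H(Y|X) from the conditional distributions:
P(X) = (5/32, 13/32, 7/16), so H(X) = 1.4682 bits
H(Y|X) = Σ_x P(X=x) · H(Y|X=x):
  P(Y|X=0) = (4/5, 1/5), H(Y|X=0) = 0.7219, weight P(X=0) = 5/32
  P(Y|X=1) = (5/13, 8/13), H(Y|X=1) = 0.9612, weight P(X=1) = 13/32
  P(Y|X=2) = (5/7, 2/7), H(Y|X=2) = 0.8631, weight P(X=2) = 7/16
H(Y|X) = 0.8809 bits

H(X) + H(Y|X) = 1.4682 + 0.8809 = 2.3491 bits

Both sides equal 2.3491 bits. ✓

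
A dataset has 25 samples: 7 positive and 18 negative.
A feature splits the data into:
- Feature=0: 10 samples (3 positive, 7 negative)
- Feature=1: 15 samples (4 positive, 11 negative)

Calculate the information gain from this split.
0.0010 bits

Information Gain = H(Y) - H(Y|Feature)

Before split:
P(positive) = 7/25 = 0.2800
H(Y) = 0.8555 bits

After split:
Feature=0: H = 0.8813 bits (weight = 10/25)
Feature=1: H = 0.8366 bits (weight = 15/25)
H(Y|Feature) = (10/25)×0.8813 + (15/25)×0.8366 = 0.8545 bits

Information Gain = 0.8555 - 0.8545 = 0.0010 bits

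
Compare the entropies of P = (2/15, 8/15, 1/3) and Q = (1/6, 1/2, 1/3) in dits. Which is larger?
Q

Computing entropies in dits:
H(P) = 0.4213
H(Q) = 0.4392

Distribution Q has higher entropy.

Intuition: The distribution closer to uniform (more spread out) has higher entropy.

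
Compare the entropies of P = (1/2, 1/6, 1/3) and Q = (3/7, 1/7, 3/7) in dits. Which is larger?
P

Computing entropies in dits:
H(P) = 0.4392
H(Q) = 0.4361

Distribution P has higher entropy.

Intuition: The distribution closer to uniform (more spread out) has higher entropy.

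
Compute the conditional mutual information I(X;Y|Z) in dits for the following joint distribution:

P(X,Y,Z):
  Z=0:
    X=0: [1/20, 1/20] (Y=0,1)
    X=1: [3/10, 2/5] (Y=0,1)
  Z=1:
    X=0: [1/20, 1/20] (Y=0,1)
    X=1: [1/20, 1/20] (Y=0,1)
0.0004 dits

Conditional mutual information: I(X;Y|Z) = H(X|Z) + H(Y|Z) - H(X,Y|Z)

H(Z) = 0.2173
H(X,Z) = 0.4084 → H(X|Z) = 0.1911
H(Y,Z) = 0.5156 → H(Y|Z) = 0.2983
H(X,Y,Z) = 0.7063 → H(X,Y|Z) = 0.4890

I(X;Y|Z) = 0.1911 + 0.2983 - 0.4890 = 0.0004 dits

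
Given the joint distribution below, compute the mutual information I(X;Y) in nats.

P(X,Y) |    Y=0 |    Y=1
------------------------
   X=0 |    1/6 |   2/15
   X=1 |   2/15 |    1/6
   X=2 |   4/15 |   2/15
0.0174 nats

Mutual information: I(X;Y) = H(X) + H(Y) - H(X,Y)

Marginals:
P(X) = (3/10, 3/10, 2/5), H(X) = 1.0889 nats
P(Y) = (17/30, 13/30), H(Y) = 0.6842 nats

Joint entropy: H(X,Y) = 1.7557 nats

I(X;Y) = 1.0889 + 0.6842 - 1.7557 = 0.0174 nats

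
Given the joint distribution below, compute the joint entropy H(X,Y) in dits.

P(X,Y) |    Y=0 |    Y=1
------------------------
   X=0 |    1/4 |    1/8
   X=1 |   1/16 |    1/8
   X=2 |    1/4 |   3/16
0.7384 dits

Joint entropy is H(X,Y) = -Σ_{x,y} p(x,y) log p(x,y).

Summing over all non-zero entries:
H(X,Y) = -[1/4·log_10(1/4) + 1/8·log_10(1/8) + 1/16·log_10(1/16) + 1/8·log_10(1/8) + 1/4·log_10(1/4) + 3/16·log_10(3/16)]
H(X,Y) = 0.7384 dits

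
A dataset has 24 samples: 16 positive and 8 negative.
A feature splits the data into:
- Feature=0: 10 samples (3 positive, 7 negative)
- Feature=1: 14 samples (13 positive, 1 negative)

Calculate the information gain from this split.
0.3345 bits

Information Gain = H(Y) - H(Y|Feature)

Before split:
P(positive) = 16/24 = 0.6667
H(Y) = 0.9183 bits

After split:
Feature=0: H = 0.8813 bits (weight = 10/24)
Feature=1: H = 0.3712 bits (weight = 14/24)
H(Y|Feature) = (10/24)×0.8813 + (14/24)×0.3712 = 0.5838 bits

Information Gain = 0.9183 - 0.5838 = 0.3345 bits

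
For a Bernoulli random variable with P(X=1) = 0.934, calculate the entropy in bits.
0.3508 bits

The binary entropy function is:
H(p) = -p log(p) - (1-p) log(1-p)

H(0.934) = -0.934 × log_2(0.934) - 0.066 × log_2(0.066)
H(0.934) = 0.3508 bits

Note: Binary entropy is maximized at p=0.5 (H=1 bit) and minimized at p=0 or p=1 (H=0).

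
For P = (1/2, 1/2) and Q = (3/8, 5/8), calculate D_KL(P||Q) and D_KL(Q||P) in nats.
D_KL(P||Q) = 0.0323, D_KL(Q||P) = 0.0316

KL divergence is not symmetric: D_KL(P||Q) ≠ D_KL(Q||P) in general.

D_KL(P||Q) = 0.0323 nats
D_KL(Q||P) = 0.0316 nats

No, they are not equal!

This asymmetry is why KL divergence is not a true distance metric.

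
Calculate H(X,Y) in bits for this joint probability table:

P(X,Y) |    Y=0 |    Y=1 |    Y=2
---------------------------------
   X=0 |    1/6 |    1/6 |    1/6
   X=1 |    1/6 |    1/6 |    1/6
2.5850 bits

Joint entropy is H(X,Y) = -Σ_{x,y} p(x,y) log p(x,y).

Summing over all non-zero entries:
H(X,Y) = -[1/6·log_2(1/6) + 1/6·log_2(1/6) + 1/6·log_2(1/6) + 1/6·log_2(1/6) + 1/6·log_2(1/6) + 1/6·log_2(1/6)]
H(X,Y) = 2.5850 bits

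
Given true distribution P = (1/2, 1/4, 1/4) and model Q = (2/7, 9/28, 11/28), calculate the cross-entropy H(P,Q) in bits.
1.6500 bits

Cross-entropy: H(P,Q) = -Σ p(x) log q(x)

Alternatively: H(P,Q) = H(P) + D_KL(P||Q)
H(P) = 1.5000 bits
D_KL(P||Q) = 0.1500 bits

H(P,Q) = 1.5000 + 0.1500 = 1.6500 bits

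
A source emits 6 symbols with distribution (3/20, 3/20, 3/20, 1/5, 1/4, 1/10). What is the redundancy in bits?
0.0567 bits

Redundancy measures how far a source is from maximum entropy:
R = H_max - H(X)

Maximum entropy for 6 symbols: H_max = log_2(6) = 2.5850 bits
Actual entropy: H(X) = 2.5282 bits
Redundancy: R = 2.5850 - 2.5282 = 0.0567 bits

This redundancy represents potential for compression: the source could be compressed by 0.0567 bits per symbol.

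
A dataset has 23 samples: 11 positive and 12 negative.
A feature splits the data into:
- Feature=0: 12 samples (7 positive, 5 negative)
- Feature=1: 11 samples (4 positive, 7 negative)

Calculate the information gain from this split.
0.0351 bits

Information Gain = H(Y) - H(Y|Feature)

Before split:
P(positive) = 11/23 = 0.4783
H(Y) = 0.9986 bits

After split:
Feature=0: H = 0.9799 bits (weight = 12/23)
Feature=1: H = 0.9457 bits (weight = 11/23)
H(Y|Feature) = (12/23)×0.9799 + (11/23)×0.9457 = 0.9635 bits

Information Gain = 0.9986 - 0.9635 = 0.0351 bits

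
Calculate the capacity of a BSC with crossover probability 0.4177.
0.0196 bits

For a binary symmetric channel (BSC) with error probability p:
Capacity C = 1 - H(p) bits per symbol

where H(p) = -p log₂(p) - (1-p) log₂(1-p) is the binary entropy function.

H(0.4177) = 0.9804 bits
C = 1 - 0.9804 = 0.0196 bits per symbol

This means we can reliably transmit up to 0.0196 bits of information per channel use.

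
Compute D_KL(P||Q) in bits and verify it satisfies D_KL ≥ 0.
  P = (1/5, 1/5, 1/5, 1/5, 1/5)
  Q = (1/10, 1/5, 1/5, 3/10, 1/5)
0.0830 bits

KL divergence satisfies the Gibbs inequality: D_KL(P||Q) ≥ 0 for all distributions P, Q.

D_KL(P||Q) = Σ p(x) log(p(x)/q(x))
Term by term:
  x=0: 1/5 × log_2[(1/5)/(1/10)] = 0.2000
  x=1: 1/5 × log_2[(1/5)/(1/5)] = 0.0000
  x=2: 1/5 × log_2[(1/5)/(1/5)] = 0.0000
  x=3: 1/5 × log_2[(1/5)/(3/10)] = -0.1170
  x=4: 1/5 × log_2[(1/5)/(1/5)] = 0.0000
D_KL(P||Q) = 0.0830 bits

D_KL(P||Q) = 0.0830 ≥ 0 ✓

This non-negativity is a fundamental property: relative entropy cannot be negative because it measures how different Q is from P.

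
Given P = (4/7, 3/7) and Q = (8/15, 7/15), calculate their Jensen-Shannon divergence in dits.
0.0003 dits

Jensen-Shannon divergence is:
JSD(P||Q) = 0.5 × D_KL(P||M) + 0.5 × D_KL(Q||M)
where M = 0.5 × (P + Q) is the mixture distribution.

M = 0.5 × (4/7, 3/7) + 0.5 × (8/15, 7/15) = (0.552381, 0.447619)

D_KL(P||M) = 0.0003 dits
D_KL(Q||M) = 0.0003 dits

JSD(P||Q) = 0.5 × 0.0003 + 0.5 × 0.0003 = 0.0003 dits

Unlike KL divergence, JSD is symmetric and bounded: 0 ≤ JSD ≤ log(2).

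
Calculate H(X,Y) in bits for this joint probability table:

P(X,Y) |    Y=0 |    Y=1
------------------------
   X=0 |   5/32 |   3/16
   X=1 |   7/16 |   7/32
1.8727 bits

Joint entropy is H(X,Y) = -Σ_{x,y} p(x,y) log p(x,y).

Summing over all non-zero entries:
H(X,Y) = -[5/32·log_2(5/32) + 3/16·log_2(3/16) + 7/16·log_2(7/16) + 7/32·log_2(7/32)]
H(X,Y) = 1.8727 bits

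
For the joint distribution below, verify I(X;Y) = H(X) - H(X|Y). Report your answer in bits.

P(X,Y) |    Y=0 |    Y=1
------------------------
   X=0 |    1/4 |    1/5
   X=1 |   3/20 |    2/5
I(X;Y) = 0.0600 bits

Mutual information has multiple equivalent forms:
- I(X;Y) = H(X) - H(X|Y)
- I(X;Y) = H(Y) - H(Y|X)
- I(X;Y) = H(X) + H(Y) - H(X,Y)

Computing all quantities:
H(X) = 0.9928, H(Y) = 0.9710, H(X,Y) = 1.9037
H(X|Y) = 0.9328, H(Y|X) = 0.9109

Verification:
H(X) - H(X|Y) = 0.9928 - 0.9328 = 0.0600
H(Y) - H(Y|X) = 0.9710 - 0.9109 = 0.0600
H(X) + H(Y) - H(X,Y) = 0.9928 + 0.9710 - 1.9037 = 0.0600

All forms give I(X;Y) = 0.0600 bits. ✓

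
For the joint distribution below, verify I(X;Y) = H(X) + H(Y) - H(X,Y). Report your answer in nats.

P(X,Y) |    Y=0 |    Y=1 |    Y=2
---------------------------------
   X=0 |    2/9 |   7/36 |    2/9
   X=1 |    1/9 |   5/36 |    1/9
I(X;Y) = 0.0033 nats

Mutual information has multiple equivalent forms:
- I(X;Y) = H(X) - H(X|Y)
- I(X;Y) = H(Y) - H(Y|X)
- I(X;Y) = H(X) + H(Y) - H(X,Y)

Computing all quantities:
H(X) = 0.6541, H(Y) = 1.0986, H(X,Y) = 1.7494
H(X|Y) = 0.6507, H(Y|X) = 1.0953

Verification:
H(X) - H(X|Y) = 0.6541 - 0.6507 = 0.0033
H(Y) - H(Y|X) = 1.0986 - 1.0953 = 0.0033
H(X) + H(Y) - H(X,Y) = 0.6541 + 1.0986 - 1.7494 = 0.0033

All forms give I(X;Y) = 0.0033 nats. ✓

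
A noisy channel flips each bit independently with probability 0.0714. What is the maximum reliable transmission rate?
0.6289 bits

For a binary symmetric channel (BSC) with error probability p:
Capacity C = 1 - H(p) bits per symbol

where H(p) = -p log₂(p) - (1-p) log₂(1-p) is the binary entropy function.

H(0.0714) = 0.3711 bits
C = 1 - 0.3711 = 0.6289 bits per symbol

This means we can reliably transmit up to 0.6289 bits of information per channel use.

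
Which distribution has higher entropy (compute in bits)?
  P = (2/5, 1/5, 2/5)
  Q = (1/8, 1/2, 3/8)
P

Computing entropies in bits:
H(P) = 1.5219
H(Q) = 1.4056

Distribution P has higher entropy.

Intuition: The distribution closer to uniform (more spread out) has higher entropy.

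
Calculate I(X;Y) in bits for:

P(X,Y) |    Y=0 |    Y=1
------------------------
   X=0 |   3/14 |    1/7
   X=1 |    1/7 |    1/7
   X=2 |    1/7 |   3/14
0.0207 bits

Mutual information: I(X;Y) = H(X) + H(Y) - H(X,Y)

Marginals:
P(X) = (5/14, 2/7, 5/14), H(X) = 1.5774 bits
P(Y) = (1/2, 1/2), H(Y) = 1.0000 bits

Joint entropy: H(X,Y) = 2.5567 bits

I(X;Y) = 1.5774 + 1.0000 - 2.5567 = 0.0207 bits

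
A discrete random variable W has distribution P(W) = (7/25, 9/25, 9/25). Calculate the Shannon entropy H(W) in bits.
1.5755 bits

Shannon entropy is H(X) = -Σ p(x) log p(x).

For P = (7/25, 9/25, 9/25):
H = -7/25 × log_2(7/25) -9/25 × log_2(9/25) -9/25 × log_2(9/25)
H = 1.5755 bits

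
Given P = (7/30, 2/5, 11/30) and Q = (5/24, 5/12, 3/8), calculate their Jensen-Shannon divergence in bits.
0.0007 bits

Jensen-Shannon divergence is:
JSD(P||Q) = 0.5 × D_KL(P||M) + 0.5 × D_KL(Q||M)
where M = 0.5 × (P + Q) is the mixture distribution.

M = 0.5 × (7/30, 2/5, 11/30) + 0.5 × (5/24, 5/12, 3/8) = (0.220833, 0.408333, 0.370833)

D_KL(P||M) = 0.0007 bits
D_KL(Q||M) = 0.0007 bits

JSD(P||Q) = 0.5 × 0.0007 + 0.5 × 0.0007 = 0.0007 bits

Unlike KL divergence, JSD is symmetric and bounded: 0 ≤ JSD ≤ log(2).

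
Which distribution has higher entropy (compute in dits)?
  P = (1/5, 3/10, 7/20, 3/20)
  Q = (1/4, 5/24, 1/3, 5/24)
Q

Computing entropies in dits:
H(P) = 0.5798
H(Q) = 0.5934

Distribution Q has higher entropy.

Intuition: The distribution closer to uniform (more spread out) has higher entropy.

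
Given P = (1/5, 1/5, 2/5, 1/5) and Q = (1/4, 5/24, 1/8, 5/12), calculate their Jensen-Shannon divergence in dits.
0.0255 dits

Jensen-Shannon divergence is:
JSD(P||Q) = 0.5 × D_KL(P||M) + 0.5 × D_KL(Q||M)
where M = 0.5 × (P + Q) is the mixture distribution.

M = 0.5 × (1/5, 1/5, 2/5, 1/5) + 0.5 × (1/4, 5/24, 1/8, 5/12) = (9/40, 0.204167, 0.2625, 0.308333)

D_KL(P||M) = 0.0236 dits
D_KL(Q||M) = 0.0275 dits

JSD(P||Q) = 0.5 × 0.0236 + 0.5 × 0.0275 = 0.0255 dits

Unlike KL divergence, JSD is symmetric and bounded: 0 ≤ JSD ≤ log(2).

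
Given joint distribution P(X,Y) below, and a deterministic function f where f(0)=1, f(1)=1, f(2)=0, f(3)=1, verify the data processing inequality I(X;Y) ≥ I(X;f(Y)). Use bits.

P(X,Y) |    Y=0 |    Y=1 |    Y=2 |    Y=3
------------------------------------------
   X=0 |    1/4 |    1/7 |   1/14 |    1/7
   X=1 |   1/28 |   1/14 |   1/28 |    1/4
I(X;Y) = 0.1446, I(X;f(Y)) = 0.0013, inequality holds: 0.1446 ≥ 0.0013

Data Processing Inequality: For any Markov chain X → Y → Z, we have I(X;Y) ≥ I(X;Z).

Here Z = f(Y) is a deterministic function of Y, forming X → Y → Z.

Original I(X;Y) = 0.1446 bits

After applying f:
P(X,Z) where Z=f(Y):
- P(X,Z=0) = P(X,Y=2)
- P(X,Z=1) = P(X,Y=0) + P(X,Y=1) + P(X,Y=3)

I(X;Z) = I(X;f(Y)) = 0.0013 bits

Verification: 0.1446 ≥ 0.0013 ✓

Information cannot be created by processing; the function f can only lose information about X.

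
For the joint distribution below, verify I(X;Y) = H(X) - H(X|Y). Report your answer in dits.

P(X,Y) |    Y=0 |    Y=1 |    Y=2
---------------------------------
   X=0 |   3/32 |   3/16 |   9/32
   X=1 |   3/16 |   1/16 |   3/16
I(X;Y) = 0.0218 dits

Mutual information has multiple equivalent forms:
- I(X;Y) = H(X) - H(X|Y)
- I(X;Y) = H(Y) - H(Y|X)
- I(X;Y) = H(X) + H(Y) - H(X,Y)

Computing all quantities:
H(X) = 0.2976, H(Y) = 0.4597, H(X,Y) = 0.7355
H(X|Y) = 0.2758, H(Y|X) = 0.4379

Verification:
H(X) - H(X|Y) = 0.2976 - 0.2758 = 0.0218
H(Y) - H(Y|X) = 0.4597 - 0.4379 = 0.0218
H(X) + H(Y) - H(X,Y) = 0.2976 + 0.4597 - 0.7355 = 0.0218

All forms give I(X;Y) = 0.0218 dits. ✓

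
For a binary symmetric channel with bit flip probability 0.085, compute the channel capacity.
0.5804 bits

For a binary symmetric channel (BSC) with error probability p:
Capacity C = 1 - H(p) bits per symbol

where H(p) = -p log₂(p) - (1-p) log₂(1-p) is the binary entropy function.

H(0.085) = 0.4196 bits
C = 1 - 0.4196 = 0.5804 bits per symbol

This means we can reliably transmit up to 0.5804 bits of information per channel use.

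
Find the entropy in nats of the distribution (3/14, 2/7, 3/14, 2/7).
1.3761 nats

Shannon entropy is H(X) = -Σ p(x) log p(x).

For P = (3/14, 2/7, 3/14, 2/7):
H = -3/14 × log_e(3/14) -2/7 × log_e(2/7) -3/14 × log_e(3/14) -2/7 × log_e(2/7)
H = 1.3761 nats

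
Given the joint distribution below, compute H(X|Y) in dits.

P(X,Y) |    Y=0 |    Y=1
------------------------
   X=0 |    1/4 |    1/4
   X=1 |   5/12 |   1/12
0.2729 dits

Using the chain rule: H(X|Y) = H(X,Y) - H(Y)

First, compute H(X,Y) = 0.5494 dits

Marginal P(Y) = (2/3, 1/3)
H(Y) = 0.2764 dits

H(X|Y) = H(X,Y) - H(Y) = 0.5494 - 0.2764 = 0.2729 dits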